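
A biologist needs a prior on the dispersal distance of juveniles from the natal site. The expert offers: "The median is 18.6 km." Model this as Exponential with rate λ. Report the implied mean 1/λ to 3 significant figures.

Exponential median = ln 2 / λ, so λ = ln 2 / 18.6 = 0.0373.
Mean = 1/λ = 26.8 km.

mean ≈ 26.8 km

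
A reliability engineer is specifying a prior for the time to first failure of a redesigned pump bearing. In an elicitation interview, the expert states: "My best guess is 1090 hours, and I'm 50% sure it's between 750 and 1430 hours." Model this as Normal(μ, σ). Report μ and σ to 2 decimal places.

μ = 1090.00, σ = 504.08

A symmetric 50% interval runs μ ± z·σ with z = 0.6745.
Half-width = 340, so σ = 340/0.6745 = 504.08.
μ is the stated best guess, 1090.00.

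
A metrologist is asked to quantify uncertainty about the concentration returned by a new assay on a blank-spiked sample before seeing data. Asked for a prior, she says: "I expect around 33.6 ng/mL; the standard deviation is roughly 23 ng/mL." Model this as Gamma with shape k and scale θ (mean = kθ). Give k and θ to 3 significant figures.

k ≈ 2.13, θ ≈ 15.7

For Gamma(k, scale θ): mean = kθ, variance = kθ², so CV = 1/√k.
CV = SD/mean = 23/33.6 = 0.6845, hence k = 1/CV² = 2.13.
Then θ = mean/k = 33.6/2.13 = 15.7.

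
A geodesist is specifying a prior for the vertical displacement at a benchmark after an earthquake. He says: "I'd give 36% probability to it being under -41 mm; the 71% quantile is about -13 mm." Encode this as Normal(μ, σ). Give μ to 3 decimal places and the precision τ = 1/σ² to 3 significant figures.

For Normal(μ,σ), the p-quantile is μ + z_p·σ. Here z_{0.36} = -0.3585, z_{0.71} = 0.5534.
So -41 = μ − 0.3585σ and -13 = μ + 0.5534σ.
Subtracting: σ = (-13 − -41)/(0.5534 − (-0.3585)) = 30.707.
Then μ = -41 − (-0.3585)·30.707 = -29.993.
Precision τ = 1/σ² = 1/30.71² = 0.00106.

μ = -29.993, τ = 0.00106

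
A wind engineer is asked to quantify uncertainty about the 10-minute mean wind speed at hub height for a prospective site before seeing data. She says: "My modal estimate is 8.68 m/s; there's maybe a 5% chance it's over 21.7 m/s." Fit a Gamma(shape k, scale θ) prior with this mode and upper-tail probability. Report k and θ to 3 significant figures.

Gamma(k,θ) with k>1 has mode (k−1)θ, so θ = 8.68/(k−1).
Need P(X < 21.7) = 0.95 with θ tied to k this way. Start at k = 2, θ = 8.68: P(X<21.7) ≈ 0.713.
Too low — raise k to concentrate. Iterating converges to k ≈ 4.23.
Then θ = 8.68/(4.23−1) ≈ 2.68.

k ≈ 4.23, θ ≈ 2.68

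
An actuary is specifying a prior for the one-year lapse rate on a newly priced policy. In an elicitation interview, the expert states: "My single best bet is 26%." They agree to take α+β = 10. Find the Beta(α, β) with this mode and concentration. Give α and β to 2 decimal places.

For α,β > 1 the Beta mode is (α−1)/(α+β−2). With α+β = 10, the mode is (α−1)/8.
Set (α−1)/8 = 0.26 → α = 1 + 0.26·8 = 3.08.
β = 10 − α = 6.92.

α = 3.08, β = 6.92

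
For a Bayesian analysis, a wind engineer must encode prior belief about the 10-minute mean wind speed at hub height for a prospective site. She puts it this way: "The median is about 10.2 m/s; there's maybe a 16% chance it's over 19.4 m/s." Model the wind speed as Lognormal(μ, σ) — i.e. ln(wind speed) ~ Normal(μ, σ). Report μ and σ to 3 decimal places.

μ ≈ 2.322, σ ≈ 0.646

If T ~ Lognormal(μ,σ) then ln T ~ Normal(μ,σ), so the p-quantile of ln T is μ + z_p·σ.
ln(10.2) = 2.322 and ln(19.4) = 2.965; z_{0.5} = 0, z_{0.84} = 0.9945.
σ = (2.965 − 2.322)/(0.9945 − (0)) = 0.646.
μ = 2.322 − (0)·0.646 = 2.322.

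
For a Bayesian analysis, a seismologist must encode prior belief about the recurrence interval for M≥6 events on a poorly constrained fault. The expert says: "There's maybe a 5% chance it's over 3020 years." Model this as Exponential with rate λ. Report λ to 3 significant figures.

P(T > 3020.0) = e^(−λ·3020.0) = 0.05, so λ = −ln(0.05)/3020.0 = 0.000992.

λ ≈ 0.000992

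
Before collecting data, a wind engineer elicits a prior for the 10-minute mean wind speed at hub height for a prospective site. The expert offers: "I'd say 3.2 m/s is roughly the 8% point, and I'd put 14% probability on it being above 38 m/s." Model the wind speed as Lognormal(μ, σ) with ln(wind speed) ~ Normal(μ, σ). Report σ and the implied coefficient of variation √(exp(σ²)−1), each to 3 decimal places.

If T ~ Lognormal(μ,σ) then ln T ~ Normal(μ,σ), so the p-quantile of ln T is μ + z_p·σ.
ln(3.2) = 1.163 and ln(38) = 3.638; z_{0.08} = -1.405, z_{0.86} = 1.08.
σ = (3.638 − 1.163)/(1.08 − (-1.405)) = 0.996.
μ = 1.163 − (-1.405)·0.996 = 2.562.
CV = √(exp(σ²)−1) = √(exp(0.9912)−1) = 1.302.

σ ≈ 0.996, CV ≈ 1.302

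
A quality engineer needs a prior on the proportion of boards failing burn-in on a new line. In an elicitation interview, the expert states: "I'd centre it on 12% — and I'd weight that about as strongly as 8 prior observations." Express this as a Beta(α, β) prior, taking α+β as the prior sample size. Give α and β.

Under the effective-sample-size interpretation, Beta(α, β) has prior mean α/(α+β) and prior sample size α+β.
So α+β = 8 and α/(α+β) = 0.12, giving α = 0.12·8 = 0.96 and β = 8 − 0.96 = 7.04.

α = 0.96, β = 7.04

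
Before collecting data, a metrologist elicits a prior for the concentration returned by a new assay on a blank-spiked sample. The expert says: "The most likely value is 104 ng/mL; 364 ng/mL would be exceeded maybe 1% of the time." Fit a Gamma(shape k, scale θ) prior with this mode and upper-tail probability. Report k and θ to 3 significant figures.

k ≈ 3.76, θ ≈ 37.7

Gamma(k,θ) with k>1 has mode (k−1)θ, so θ = 104/(k−1).
Need P(X < 364) = 0.99 with θ tied to k this way. Start at k = 2, θ = 104: P(X<364) ≈ 0.864.
Too low — raise k to concentrate. Iterating converges to k ≈ 3.76.
Then θ = 104/(3.76−1) ≈ 37.7.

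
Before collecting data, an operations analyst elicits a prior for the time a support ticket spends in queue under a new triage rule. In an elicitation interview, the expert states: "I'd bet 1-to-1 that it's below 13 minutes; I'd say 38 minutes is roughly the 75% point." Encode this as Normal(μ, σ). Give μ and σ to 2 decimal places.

μ = 13.00, σ = 37.07

The p-quantile of Normal(μ,σ) is μ + z_p·σ, with z_{0.5} = 0 and z_{0.75} = 0.6745.
Eliminate σ: μ = (z₂·x₁ − z₁·x₂)/(z₂ − z₁) = (0.6745·13 − (0)·38)/0.6745 = 13.00.
Then σ = (x₂ − x₁)/(z₂ − z₁) = (38 − 13)/0.6745 = 37.07.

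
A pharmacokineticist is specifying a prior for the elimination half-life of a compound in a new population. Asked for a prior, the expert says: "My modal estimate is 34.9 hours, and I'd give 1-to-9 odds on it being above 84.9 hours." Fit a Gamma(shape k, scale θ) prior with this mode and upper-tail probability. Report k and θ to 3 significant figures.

Gamma(k,θ) with k>1 has mode (k−1)θ, so θ = 34.9/(k−1).
Need P(X < 84.9) = 0.9 with θ tied to k this way. Start at k = 2, θ = 34.9: P(X<84.9) ≈ 0.699.
Too low — raise k to concentrate. Iterating converges to k ≈ 3.43.
Then θ = 34.9/(3.43−1) ≈ 14.4.

k ≈ 3.43, θ ≈ 14.4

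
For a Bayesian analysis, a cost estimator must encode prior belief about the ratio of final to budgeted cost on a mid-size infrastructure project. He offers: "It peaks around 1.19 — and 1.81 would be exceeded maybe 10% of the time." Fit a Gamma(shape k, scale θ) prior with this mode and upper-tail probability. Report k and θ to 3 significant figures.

Gamma(k,θ) with k>1 has mode (k−1)θ, so θ = 1.19/(k−1).
Need P(X < 1.81) = 0.9 with θ tied to k this way. Start at k = 2, θ = 1.19: P(X<1.81) ≈ 0.449.
Too low — raise k to concentrate. Iterating converges to k ≈ 11.6.
Then θ = 1.19/(11.6−1) ≈ 0.112.

k ≈ 11.6, θ ≈ 0.112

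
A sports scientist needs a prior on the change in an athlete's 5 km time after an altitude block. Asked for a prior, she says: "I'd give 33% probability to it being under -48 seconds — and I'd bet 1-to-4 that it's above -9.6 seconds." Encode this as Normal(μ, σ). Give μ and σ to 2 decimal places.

μ = -34.82, σ = 29.96

For Normal(μ,σ), the p-quantile is μ + z_p·σ. Here z_{0.33} = -0.4399, z_{0.8} = 0.8416.
So -48 = μ − 0.4399σ and -9.6 = μ + 0.8416σ.
Subtracting: σ = (-9.6 − -48)/(0.8416 − (-0.4399)) = 29.96.
Then μ = -48 − (-0.4399)·29.96 = -34.82.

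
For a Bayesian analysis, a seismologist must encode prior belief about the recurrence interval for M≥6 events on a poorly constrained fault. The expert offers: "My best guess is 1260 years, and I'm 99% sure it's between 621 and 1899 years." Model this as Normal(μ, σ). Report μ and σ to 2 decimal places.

μ = 1260.00, σ = 248.08

A symmetric 99% interval runs μ ± z·σ with z = 2.576.
Half-width = 639, so σ = 639/2.576 = 248.08.
μ is the stated best guess, 1260.00.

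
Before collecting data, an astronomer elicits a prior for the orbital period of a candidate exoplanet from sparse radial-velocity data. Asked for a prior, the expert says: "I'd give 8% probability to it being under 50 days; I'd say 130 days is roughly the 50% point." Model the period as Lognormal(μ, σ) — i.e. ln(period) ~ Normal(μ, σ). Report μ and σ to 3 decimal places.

If T ~ Lognormal(μ,σ) then ln T ~ Normal(μ,σ), so the p-quantile of ln T is μ + z_p·σ.
ln(50) = 3.912 and ln(130) = 4.868; z_{0.08} = -1.405, z_{0.5} = 0.
σ = (4.868 − 3.912)/(0 − (-1.405)) = 0.680.
μ = 3.912 − (-1.405)·0.680 = 4.868.

μ ≈ 4.868, σ ≈ 0.680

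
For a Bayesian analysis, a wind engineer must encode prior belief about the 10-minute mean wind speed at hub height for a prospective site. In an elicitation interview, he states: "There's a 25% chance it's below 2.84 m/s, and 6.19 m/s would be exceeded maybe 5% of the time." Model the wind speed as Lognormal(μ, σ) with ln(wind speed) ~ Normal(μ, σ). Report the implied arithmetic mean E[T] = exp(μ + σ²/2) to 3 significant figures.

If T ~ Lognormal(μ,σ) then ln T ~ Normal(μ,σ), so the p-quantile of ln T is μ + z_p·σ.
ln(2.84) = 1.044 and ln(6.19) = 1.823; z_{0.25} = -0.6745, z_{0.95} = 1.645.
σ = (1.823 − 1.044)/(1.645 − (-0.6745)) = 0.336.
μ = 1.044 − (-0.6745)·0.336 = 1.270.
E[T] = exp(μ + σ²/2) = exp(1.270 + 0.0564) = 3.77 m/s.

E[T] ≈ 3.77 m/s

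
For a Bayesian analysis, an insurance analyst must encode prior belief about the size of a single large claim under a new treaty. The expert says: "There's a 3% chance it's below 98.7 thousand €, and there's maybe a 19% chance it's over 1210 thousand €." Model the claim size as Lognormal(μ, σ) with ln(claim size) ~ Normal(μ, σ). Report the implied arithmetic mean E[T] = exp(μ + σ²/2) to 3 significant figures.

If T ~ Lognormal(μ,σ) then ln T ~ Normal(μ,σ), so the p-quantile of ln T is μ + z_p·σ.
ln(98.7) = 4.592 and ln(1210) = 7.098; z_{0.03} = -1.881, z_{0.81} = 0.8779.
σ = (7.098 − 4.592)/(0.8779 − (-1.881)) = 0.909.
μ = 4.592 − (-1.881)·0.909 = 6.301.
E[T] = exp(μ + σ²/2) = exp(6.301 + 0.4127) = 823 thousand €.

E[T] ≈ 823 thousand €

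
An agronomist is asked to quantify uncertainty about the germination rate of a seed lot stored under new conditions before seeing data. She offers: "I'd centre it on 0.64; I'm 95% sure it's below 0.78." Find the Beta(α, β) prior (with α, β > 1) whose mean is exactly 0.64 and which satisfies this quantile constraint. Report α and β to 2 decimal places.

With mean 0.64 fixed, write α = 0.64s, β = 0.36s where s = α+β.
Need P(θ < 0.78) = 0.95 under Beta(0.64s, 0.36s). Normal approximation: (q−m)/√(m(1−m)/s) ≈ z_{0.95} = 1.64, so s ≈ 0.64·0.36·(1.64)²/(0.78−0.64)² = 31.8.
At s = 31.8: P(θ<0.78) ≈ 0.960. Adjusting to match 0.95 gives s ≈ 28.40.
So α = 0.64·28.40 ≈ 18.17, β = 0.36·28.40 ≈ 10.22.

α ≈ 18.17, β ≈ 10.22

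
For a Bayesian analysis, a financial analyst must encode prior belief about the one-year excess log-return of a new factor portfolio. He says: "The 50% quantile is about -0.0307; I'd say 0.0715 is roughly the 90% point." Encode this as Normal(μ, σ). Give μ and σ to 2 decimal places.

The p-quantile of Normal(μ,σ) is μ + z_p·σ, with z_{0.5} = 0 and z_{0.9} = 1.282.
Eliminate σ: μ = (z₂·x₁ − z₁·x₂)/(z₂ − z₁) = (1.282·-0.0307 − (0)·0.0715)/1.282 = -0.03.
Then σ = (x₂ − x₁)/(z₂ − z₁) = (0.0715 − -0.0307)/1.282 = 0.08.

μ = -0.03, σ = 0.08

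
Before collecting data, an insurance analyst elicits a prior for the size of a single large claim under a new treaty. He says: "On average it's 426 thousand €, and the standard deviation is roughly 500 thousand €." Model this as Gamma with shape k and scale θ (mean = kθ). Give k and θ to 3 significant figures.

k ≈ 0.726, θ ≈ 587

For Gamma(k, scale θ): mean = kθ, variance = kθ², so CV = 1/√k.
CV = SD/mean = 500/426 = 1.174, hence k = 1/CV² = 0.726.
Then θ = mean/k = 426/0.726 = 587.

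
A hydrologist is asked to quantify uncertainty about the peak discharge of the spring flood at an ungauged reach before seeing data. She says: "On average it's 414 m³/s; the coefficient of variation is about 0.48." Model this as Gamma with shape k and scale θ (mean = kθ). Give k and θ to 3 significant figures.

For Gamma(k, scale θ): mean = kθ, variance = kθ², so CV = 1/√k.
CV = 0.48, hence k = 1/CV² = 4.34.
Then θ = mean/k = 414/4.34 = 95.4.

k ≈ 4.34, θ ≈ 95.4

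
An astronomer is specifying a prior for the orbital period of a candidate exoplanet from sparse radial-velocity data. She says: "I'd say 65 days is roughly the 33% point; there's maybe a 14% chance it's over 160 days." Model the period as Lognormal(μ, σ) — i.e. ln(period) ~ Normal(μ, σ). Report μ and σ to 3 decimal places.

μ ≈ 4.435, σ ≈ 0.593

If T ~ Lognormal(μ,σ) then ln T ~ Normal(μ,σ), so the p-quantile of ln T is μ + z_p·σ.
ln(65) = 4.174 and ln(160) = 5.075; z_{0.33} = -0.4399, z_{0.86} = 1.08.
σ = (5.075 − 4.174)/(1.08 − (-0.4399)) = 0.593.
μ = 4.174 − (-0.4399)·0.593 = 4.435.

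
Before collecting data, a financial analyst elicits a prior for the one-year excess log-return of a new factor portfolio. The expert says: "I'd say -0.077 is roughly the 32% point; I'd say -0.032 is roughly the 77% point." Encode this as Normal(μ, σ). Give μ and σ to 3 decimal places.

For Normal(μ,σ), the p-quantile is μ + z_p·σ. Here z_{0.32} = -0.4677, z_{0.77} = 0.7388.
So -0.077 = μ − 0.4677σ and -0.032 = μ + 0.7388σ.
Subtracting: σ = (-0.032 − -0.077)/(0.7388 − (-0.4677)) = 0.037.
Then μ = -0.077 − (-0.4677)·0.037 = -0.060.

μ = -0.060, σ = 0.037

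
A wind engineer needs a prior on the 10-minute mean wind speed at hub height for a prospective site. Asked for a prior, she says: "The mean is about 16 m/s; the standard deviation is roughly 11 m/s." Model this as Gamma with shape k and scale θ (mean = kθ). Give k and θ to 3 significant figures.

k ≈ 2.12, θ ≈ 7.56

For Gamma(k, scale θ): mean = kθ, variance = kθ², so CV = 1/√k.
CV = SD/mean = 11/16 = 0.6875, hence k = 1/CV² = 2.12.
Then θ = mean/k = 16/2.12 = 7.56.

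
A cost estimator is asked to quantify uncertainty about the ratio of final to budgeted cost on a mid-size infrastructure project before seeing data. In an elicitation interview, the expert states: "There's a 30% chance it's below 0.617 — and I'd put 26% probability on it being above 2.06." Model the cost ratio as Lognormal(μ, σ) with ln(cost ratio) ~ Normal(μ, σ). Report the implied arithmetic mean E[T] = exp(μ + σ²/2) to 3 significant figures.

If T ~ Lognormal(μ,σ) then ln T ~ Normal(μ,σ), so the p-quantile of ln T is μ + z_p·σ.
ln(0.617) = -0.4829 and ln(2.06) = 0.7227; z_{0.3} = -0.5244, z_{0.74} = 0.6433.
σ = (0.7227 − -0.4829)/(0.6433 − (-0.5244)) = 1.032.
μ = -0.4829 − (-0.5244)·1.032 = 0.059.
E[T] = exp(μ + σ²/2) = exp(0.059 + 0.5329) = 1.81.

E[T] ≈ 1.81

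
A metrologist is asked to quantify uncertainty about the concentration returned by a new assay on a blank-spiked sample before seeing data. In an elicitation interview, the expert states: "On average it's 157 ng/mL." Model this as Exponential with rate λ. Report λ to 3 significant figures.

λ ≈ 0.00637

Exponential mean = 1/λ, so λ = 1/157.0 = 0.00637.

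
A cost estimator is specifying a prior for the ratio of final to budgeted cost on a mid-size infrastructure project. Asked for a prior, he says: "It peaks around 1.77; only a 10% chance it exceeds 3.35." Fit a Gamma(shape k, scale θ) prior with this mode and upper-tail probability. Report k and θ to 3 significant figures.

Gamma(k,θ) with k>1 has mode (k−1)θ, so θ = 1.77/(k−1).
Need P(X < 3.35) = 0.9 with θ tied to k this way. Start at k = 2, θ = 1.77: P(X<3.35) ≈ 0.564.
Too low — raise k to concentrate. Iterating converges to k ≈ 5.7.
Then θ = 1.77/(5.7−1) ≈ 0.377.

k ≈ 5.7, θ ≈ 0.377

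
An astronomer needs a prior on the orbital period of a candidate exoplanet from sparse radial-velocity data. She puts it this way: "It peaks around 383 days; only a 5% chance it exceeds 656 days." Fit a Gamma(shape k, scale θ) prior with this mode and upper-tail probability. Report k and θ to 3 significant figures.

Gamma(k,θ) with k>1 has mode (k−1)θ, so θ = 383/(k−1).
Need P(X < 656) = 0.95 with θ tied to k this way. Start at k = 2, θ = 383: P(X<656) ≈ 0.511.
Too low — raise k to concentrate. Iterating converges to k ≈ 10.6.
Then θ = 383/(10.6−1) ≈ 39.7.

k ≈ 10.6, θ ≈ 39.7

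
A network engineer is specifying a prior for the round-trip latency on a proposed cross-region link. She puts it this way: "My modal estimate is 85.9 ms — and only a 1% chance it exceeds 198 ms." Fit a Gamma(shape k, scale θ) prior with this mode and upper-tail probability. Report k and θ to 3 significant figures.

Gamma(k,θ) with k>1 has mode (k−1)θ, so θ = 85.9/(k−1).
Need P(X < 198) = 0.99 with θ tied to k this way. Start at k = 2, θ = 85.9: P(X<198) ≈ 0.670.
Too low — raise k to concentrate. Iterating converges to k ≈ 7.85.
Then θ = 85.9/(7.85−1) ≈ 12.5.

k ≈ 7.85, θ ≈ 12.5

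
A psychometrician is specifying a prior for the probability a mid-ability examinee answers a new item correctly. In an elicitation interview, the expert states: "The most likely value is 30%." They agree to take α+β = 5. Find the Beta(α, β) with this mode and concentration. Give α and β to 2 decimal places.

For α,β > 1 the Beta mode is (α−1)/(α+β−2). With α+β = 5, the mode is (α−1)/3.
Set (α−1)/3 = 0.3 → α = 1 + 0.3·3 = 1.90.
β = 5 − α = 3.10.

α = 1.90, β = 3.10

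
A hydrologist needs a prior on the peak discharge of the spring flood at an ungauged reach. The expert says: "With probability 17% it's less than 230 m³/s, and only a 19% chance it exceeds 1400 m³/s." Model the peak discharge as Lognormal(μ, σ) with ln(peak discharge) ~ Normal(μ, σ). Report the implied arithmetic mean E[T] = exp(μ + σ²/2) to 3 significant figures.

E[T] ≈ 958 m³/s

If T ~ Lognormal(μ,σ) then ln T ~ Normal(μ,σ), so the p-quantile of ln T is μ + z_p·σ.
ln(230) = 5.438 and ln(1400) = 7.244; z_{0.17} = -0.9542, z_{0.81} = 0.8779.
σ = (7.244 − 5.438)/(0.8779 − (-0.9542)) = 0.986.
μ = 5.438 − (-0.9542)·0.986 = 6.379.
E[T] = exp(μ + σ²/2) = exp(6.379 + 0.4860) = 958 m³/s.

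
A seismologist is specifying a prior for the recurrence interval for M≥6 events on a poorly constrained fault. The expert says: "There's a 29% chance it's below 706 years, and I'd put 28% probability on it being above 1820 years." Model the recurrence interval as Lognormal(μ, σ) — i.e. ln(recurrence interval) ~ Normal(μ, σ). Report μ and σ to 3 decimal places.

μ ≈ 7.021, σ ≈ 0.833

If T ~ Lognormal(μ,σ) then ln T ~ Normal(μ,σ), so the p-quantile of ln T is μ + z_p·σ.
ln(706) = 6.56 and ln(1820) = 7.507; z_{0.29} = -0.5534, z_{0.72} = 0.5828.
σ = (7.507 − 6.56)/(0.5828 − (-0.5534)) = 0.833.
μ = 6.56 − (-0.5534)·0.833 = 7.021.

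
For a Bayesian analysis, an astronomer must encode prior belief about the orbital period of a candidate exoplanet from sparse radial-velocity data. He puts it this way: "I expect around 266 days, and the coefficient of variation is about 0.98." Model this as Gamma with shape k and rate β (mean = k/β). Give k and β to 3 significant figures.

k ≈ 1.04, β ≈ 0.00391

For Gamma(k, rate β): mean = k/β, variance = k/β², so CV = 1/√k.
CV = 0.98, hence k = 1/CV² = 1.04.
Then β = k/mean = 1.04/266 = 0.00391.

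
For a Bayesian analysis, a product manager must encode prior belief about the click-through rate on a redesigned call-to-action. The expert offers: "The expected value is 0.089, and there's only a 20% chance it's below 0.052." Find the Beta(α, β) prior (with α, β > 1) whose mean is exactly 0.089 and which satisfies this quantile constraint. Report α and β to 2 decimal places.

α ≈ 3.85, β ≈ 39.37

With mean 0.089 fixed, write α = 0.089s, β = 0.911s where s = α+β.
Need P(θ < 0.052) = 0.2 under Beta(0.089s, 0.911s). Normal approximation: (q−m)/√(m(1−m)/s) ≈ z_{0.2} = -0.842, so s ≈ 0.089·0.911·(-0.842)²/(0.052−0.089)² = 42.0.
At s = 42.0: P(θ<0.052) ≈ 0.205. Adjusting to match 0.2 gives s ≈ 43.21.
So α = 0.089·43.21 ≈ 3.85, β = 0.911·43.21 ≈ 39.37.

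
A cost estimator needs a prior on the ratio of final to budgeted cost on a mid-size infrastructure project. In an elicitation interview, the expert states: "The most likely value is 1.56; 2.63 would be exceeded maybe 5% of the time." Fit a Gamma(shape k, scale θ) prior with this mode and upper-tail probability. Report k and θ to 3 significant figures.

k ≈ 11.2, θ ≈ 0.152

Gamma(k,θ) with k>1 has mode (k−1)θ, so θ = 1.56/(k−1).
Need P(X < 2.63) = 0.95 with θ tied to k this way. Start at k = 2, θ = 1.56: P(X<2.63) ≈ 0.502.
Too low — raise k to concentrate. Iterating converges to k ≈ 11.2.
Then θ = 1.56/(11.2−1) ≈ 0.152.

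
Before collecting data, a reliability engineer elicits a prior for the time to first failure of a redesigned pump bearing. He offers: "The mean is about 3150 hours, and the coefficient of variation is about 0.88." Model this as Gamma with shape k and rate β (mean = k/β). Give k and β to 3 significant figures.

For Gamma(k, rate β): mean = k/β, variance = k/β², so CV = 1/√k.
CV = 0.88, hence k = 1/CV² = 1.29.
Then β = k/mean = 1.29/3150 = 0.00041.

k ≈ 1.29, β ≈ 0.00041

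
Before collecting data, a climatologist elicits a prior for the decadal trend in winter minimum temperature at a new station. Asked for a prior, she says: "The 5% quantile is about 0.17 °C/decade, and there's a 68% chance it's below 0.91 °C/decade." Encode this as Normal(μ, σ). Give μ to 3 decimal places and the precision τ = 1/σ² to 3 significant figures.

μ = 0.746, τ = 8.15

The p-quantile of Normal(μ,σ) is μ + z_p·σ, with z_{0.05} = -1.645 and z_{0.68} = 0.4677.
Eliminate σ: μ = (z₂·x₁ − z₁·x₂)/(z₂ − z₁) = (0.4677·0.17 − (-1.645)·0.91)/2.113 = 0.746.
Then σ = (x₂ − x₁)/(z₂ − z₁) = (0.91 − 0.17)/2.113 = 0.350.
Precision τ = 1/σ² = 1/0.3503² = 8.15.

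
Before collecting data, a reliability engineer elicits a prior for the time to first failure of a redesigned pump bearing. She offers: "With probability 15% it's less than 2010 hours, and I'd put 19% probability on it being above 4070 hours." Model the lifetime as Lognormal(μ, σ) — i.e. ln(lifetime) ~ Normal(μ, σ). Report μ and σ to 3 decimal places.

If T ~ Lognormal(μ,σ) then ln T ~ Normal(μ,σ), so the p-quantile of ln T is μ + z_p·σ.
ln(2010) = 7.606 and ln(4070) = 8.311; z_{0.15} = -1.036, z_{0.81} = 0.8779.
σ = (8.311 − 7.606)/(0.8779 − (-1.036)) = 0.369.
μ = 7.606 − (-1.036)·0.369 = 7.988.

μ ≈ 7.988, σ ≈ 0.369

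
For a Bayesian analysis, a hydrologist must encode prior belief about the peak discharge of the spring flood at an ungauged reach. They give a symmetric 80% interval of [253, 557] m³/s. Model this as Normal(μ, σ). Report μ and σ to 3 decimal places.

A symmetric 80% interval runs μ ± z·σ with z = 1.282.
Half-width = 152, so σ = 152/1.282 = 118.606.
μ is the interval midpoint, 405.000.

μ = 405.000, σ = 118.606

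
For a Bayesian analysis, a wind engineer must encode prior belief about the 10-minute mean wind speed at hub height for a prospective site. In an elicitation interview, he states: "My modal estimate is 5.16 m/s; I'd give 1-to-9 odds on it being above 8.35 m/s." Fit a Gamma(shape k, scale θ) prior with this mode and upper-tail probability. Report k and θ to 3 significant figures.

Gamma(k,θ) with k>1 has mode (k−1)θ, so θ = 5.16/(k−1).
Need P(X < 8.35) = 0.9 with θ tied to k this way. Start at k = 2, θ = 5.16: P(X<8.35) ≈ 0.481.
Too low — raise k to concentrate. Iterating converges to k ≈ 9.12.
Then θ = 5.16/(9.12−1) ≈ 0.635.

k ≈ 9.12, θ ≈ 0.635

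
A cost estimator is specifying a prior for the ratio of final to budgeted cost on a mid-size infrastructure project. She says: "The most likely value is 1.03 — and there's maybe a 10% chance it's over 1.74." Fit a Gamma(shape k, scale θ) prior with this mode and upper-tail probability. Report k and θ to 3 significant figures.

Gamma(k,θ) with k>1 has mode (k−1)θ, so θ = 1.03/(k−1).
Need P(X < 1.74) = 0.9 with θ tied to k this way. Start at k = 2, θ = 1.03: P(X<1.74) ≈ 0.503.
Too low — raise k to concentrate. Iterating converges to k ≈ 7.88.
Then θ = 1.03/(7.88−1) ≈ 0.15.

k ≈ 7.88, θ ≈ 0.15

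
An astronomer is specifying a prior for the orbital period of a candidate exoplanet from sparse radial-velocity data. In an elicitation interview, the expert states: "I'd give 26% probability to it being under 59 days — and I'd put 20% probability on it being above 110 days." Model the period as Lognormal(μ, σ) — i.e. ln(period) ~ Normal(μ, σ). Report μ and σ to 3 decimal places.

μ ≈ 4.347, σ ≈ 0.419

If T ~ Lognormal(μ,σ) then ln T ~ Normal(μ,σ), so the p-quantile of ln T is μ + z_p·σ.
ln(59) = 4.078 and ln(110) = 4.7; z_{0.26} = -0.6433, z_{0.8} = 0.8416.
σ = (4.7 − 4.078)/(0.8416 − (-0.6433)) = 0.419.
μ = 4.078 − (-0.6433)·0.419 = 4.347.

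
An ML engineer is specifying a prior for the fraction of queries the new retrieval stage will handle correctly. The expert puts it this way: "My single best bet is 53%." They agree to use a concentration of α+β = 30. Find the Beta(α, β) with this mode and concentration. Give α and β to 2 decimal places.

α = 15.84, β = 14.16

For α,β > 1 the Beta mode is (α−1)/(α+β−2). With α+β = 30, the mode is (α−1)/28.
Set (α−1)/28 = 0.53 → α = 1 + 0.53·28 = 15.84.
β = 30 − α = 14.16.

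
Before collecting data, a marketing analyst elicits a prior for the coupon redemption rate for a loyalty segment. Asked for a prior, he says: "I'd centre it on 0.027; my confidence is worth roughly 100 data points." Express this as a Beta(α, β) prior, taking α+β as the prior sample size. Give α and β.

α = 2.7, β = 97.3

Under the effective-sample-size interpretation, Beta(α, β) has prior mean α/(α+β) and prior sample size α+β.
So α+β = 100 and α/(α+β) = 0.027, giving α = 0.027·100 = 2.7 and β = 100 − 2.7 = 97.3.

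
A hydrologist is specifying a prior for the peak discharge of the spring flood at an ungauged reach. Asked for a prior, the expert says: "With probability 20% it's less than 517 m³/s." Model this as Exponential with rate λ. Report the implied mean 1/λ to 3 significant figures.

mean ≈ 2320 m³/s

P(T < 517.0) = 1 − e^(−λ·517.0) = 0.2, so λ = −ln(1−0.2)/517.0 = −ln(0.8)/517.0 = 0.000432.
Mean = 1/λ = 2320 m³/s.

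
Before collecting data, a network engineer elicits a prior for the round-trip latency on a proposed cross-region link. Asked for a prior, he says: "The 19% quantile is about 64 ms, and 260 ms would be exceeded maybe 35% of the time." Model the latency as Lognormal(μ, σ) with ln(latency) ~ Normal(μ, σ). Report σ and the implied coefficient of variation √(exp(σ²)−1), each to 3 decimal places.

σ ≈ 1.110, CV ≈ 1.558

If T ~ Lognormal(μ,σ) then ln T ~ Normal(μ,σ), so the p-quantile of ln T is μ + z_p·σ.
ln(64) = 4.159 and ln(260) = 5.561; z_{0.19} = -0.8779, z_{0.65} = 0.3853.
σ = (5.561 − 4.159)/(0.3853 − (-0.8779)) = 1.110.
μ = 4.159 − (-0.8779)·1.110 = 5.133.
CV = √(exp(σ²)−1) = √(exp(1.2314)−1) = 1.558.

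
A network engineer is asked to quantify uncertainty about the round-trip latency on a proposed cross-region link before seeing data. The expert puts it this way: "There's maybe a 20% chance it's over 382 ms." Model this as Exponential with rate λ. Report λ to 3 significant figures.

λ ≈ 0.00421

P(T > 382.0) = e^(−λ·382.0) = 0.2, so λ = −ln(0.2)/382.0 = 0.00421.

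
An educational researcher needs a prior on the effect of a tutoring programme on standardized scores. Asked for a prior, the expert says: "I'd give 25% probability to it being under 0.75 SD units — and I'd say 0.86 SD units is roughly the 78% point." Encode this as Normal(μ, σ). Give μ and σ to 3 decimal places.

The p-quantile of Normal(μ,σ) is μ + z_p·σ, with z_{0.25} = -0.6745 and z_{0.78} = 0.7722.
Eliminate σ: μ = (z₂·x₁ − z₁·x₂)/(z₂ − z₁) = (0.7722·0.75 − (-0.6745)·0.86)/1.447 = 0.801.
Then σ = (x₂ − x₁)/(z₂ − z₁) = (0.86 − 0.75)/1.447 = 0.076.

μ = 0.801, σ = 0.076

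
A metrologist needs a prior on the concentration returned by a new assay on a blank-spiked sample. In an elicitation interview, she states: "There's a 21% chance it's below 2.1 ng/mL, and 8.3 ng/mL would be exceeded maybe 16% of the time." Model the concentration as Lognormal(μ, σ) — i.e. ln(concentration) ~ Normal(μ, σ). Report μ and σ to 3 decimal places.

If T ~ Lognormal(μ,σ) then ln T ~ Normal(μ,σ), so the p-quantile of ln T is μ + z_p·σ.
ln(2.1) = 0.7419 and ln(8.3) = 2.116; z_{0.21} = -0.8064, z_{0.84} = 0.9945.
σ = (2.116 − 0.7419)/(0.9945 − (-0.8064)) = 0.763.
μ = 0.7419 − (-0.8064)·0.763 = 1.357.

μ ≈ 1.357, σ ≈ 0.763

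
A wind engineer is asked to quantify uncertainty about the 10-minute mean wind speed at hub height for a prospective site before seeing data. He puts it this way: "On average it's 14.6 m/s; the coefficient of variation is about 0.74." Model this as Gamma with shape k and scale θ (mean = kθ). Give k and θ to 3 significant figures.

k ≈ 1.83, θ ≈ 7.99

For Gamma(k, scale θ): mean = kθ, variance = kθ², so CV = 1/√k.
CV = 0.74, hence k = 1/CV² = 1.83.
Then θ = mean/k = 14.6/1.83 = 7.99.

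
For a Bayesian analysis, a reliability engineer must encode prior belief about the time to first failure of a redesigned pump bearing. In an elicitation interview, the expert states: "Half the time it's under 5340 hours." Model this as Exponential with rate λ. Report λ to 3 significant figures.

Exponential median = ln 2 / λ, so λ = ln 2 / 5340.0 = 0.00013.

λ ≈ 0.00013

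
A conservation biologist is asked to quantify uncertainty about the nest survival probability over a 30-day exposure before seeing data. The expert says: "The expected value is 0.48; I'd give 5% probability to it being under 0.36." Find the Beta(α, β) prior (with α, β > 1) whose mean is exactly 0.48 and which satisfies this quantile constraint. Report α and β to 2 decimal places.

α ≈ 21.90, β ≈ 23.73

With mean 0.48 fixed, write α = 0.48s, β = 0.52s where s = α+β.
Need P(θ < 0.36) = 0.05 under Beta(0.48s, 0.52s). Normal approximation: (q−m)/√(m(1−m)/s) ≈ z_{0.05} = -1.64, so s ≈ 0.48·0.52·(-1.64)²/(0.36−0.48)² = 46.9.
At s = 46.9: P(θ<0.36) ≈ 0.048. Adjusting to match 0.05 gives s ≈ 45.63.
So α = 0.48·45.63 ≈ 21.90, β = 0.52·45.63 ≈ 23.73.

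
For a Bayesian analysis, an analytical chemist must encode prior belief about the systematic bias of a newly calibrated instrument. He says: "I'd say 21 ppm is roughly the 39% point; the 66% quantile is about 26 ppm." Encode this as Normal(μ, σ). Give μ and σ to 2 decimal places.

μ = 23.02, σ = 7.23

The p-quantile of Normal(μ,σ) is μ + z_p·σ, with z_{0.39} = -0.2793 and z_{0.66} = 0.4125.
Eliminate σ: μ = (z₂·x₁ − z₁·x₂)/(z₂ − z₁) = (0.4125·21 − (-0.2793)·26)/0.6918 = 23.02.
Then σ = (x₂ − x₁)/(z₂ − z₁) = (26 − 21)/0.6918 = 7.23.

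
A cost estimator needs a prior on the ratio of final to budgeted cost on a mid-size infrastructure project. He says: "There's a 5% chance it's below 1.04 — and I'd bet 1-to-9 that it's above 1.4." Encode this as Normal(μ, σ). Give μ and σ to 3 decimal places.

μ = 1.242, σ = 0.123

For Normal(μ,σ), the p-quantile is μ + z_p·σ. Here z_{0.05} = -1.645, z_{0.9} = 1.282.
So 1.04 = μ − 1.645σ and 1.4 = μ + 1.282σ.
Subtracting: σ = (1.4 − 1.04)/(1.282 − (-1.645)) = 0.123.
Then μ = 1.04 − (-1.645)·0.123 = 1.242.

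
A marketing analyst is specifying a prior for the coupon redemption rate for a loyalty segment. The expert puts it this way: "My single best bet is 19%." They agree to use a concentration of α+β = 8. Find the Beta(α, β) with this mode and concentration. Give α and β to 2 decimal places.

α = 2.14, β = 5.86

For α,β > 1 the Beta mode is (α−1)/(α+β−2). With α+β = 8, the mode is (α−1)/6.
Set (α−1)/6 = 0.19 → α = 1 + 0.19·6 = 2.14.
β = 8 − α = 5.86.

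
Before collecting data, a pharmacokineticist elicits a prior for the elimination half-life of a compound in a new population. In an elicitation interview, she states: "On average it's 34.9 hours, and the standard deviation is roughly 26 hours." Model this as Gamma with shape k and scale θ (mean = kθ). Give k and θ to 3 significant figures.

k ≈ 1.8, θ ≈ 19.4

For Gamma(k, scale θ): mean = kθ, variance = kθ², so CV = 1/√k.
CV = SD/mean = 26/34.9 = 0.745, hence k = 1/CV² = 1.8.
Then θ = mean/k = 34.9/1.8 = 19.4.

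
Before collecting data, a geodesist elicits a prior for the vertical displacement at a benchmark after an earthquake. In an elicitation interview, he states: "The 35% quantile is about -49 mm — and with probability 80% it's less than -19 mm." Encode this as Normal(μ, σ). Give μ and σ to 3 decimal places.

The p-quantile of Normal(μ,σ) is μ + z_p·σ, with z_{0.35} = -0.3853 and z_{0.8} = 0.8416.
Eliminate σ: μ = (z₂·x₁ − z₁·x₂)/(z₂ − z₁) = (0.8416·-49 − (-0.3853)·-19)/1.227 = -39.579.
Then σ = (x₂ − x₁)/(z₂ − z₁) = (-19 − -49)/1.227 = 24.451.

μ = -39.579, σ = 24.451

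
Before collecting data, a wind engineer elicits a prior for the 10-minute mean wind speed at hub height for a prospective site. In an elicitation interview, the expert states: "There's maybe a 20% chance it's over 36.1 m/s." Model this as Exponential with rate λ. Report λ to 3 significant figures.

λ ≈ 0.0446

P(T > 36.1) = e^(−λ·36.1) = 0.2, so λ = −ln(0.2)/36.1 = 0.0446.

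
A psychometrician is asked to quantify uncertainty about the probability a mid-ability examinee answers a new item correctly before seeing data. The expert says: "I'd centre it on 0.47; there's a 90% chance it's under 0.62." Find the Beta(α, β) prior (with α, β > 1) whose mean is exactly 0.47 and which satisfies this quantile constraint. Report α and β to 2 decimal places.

α ≈ 8.47, β ≈ 9.55

With mean 0.47 fixed, write α = 0.47s, β = 0.53s where s = α+β.
Need P(θ < 0.62) = 0.9 under Beta(0.47s, 0.53s). Normal approximation: (q−m)/√(m(1−m)/s) ≈ z_{0.9} = 1.28, so s ≈ 0.47·0.53·(1.28)²/(0.62−0.47)² = 18.2.
At s = 18.2: P(θ<0.62) ≈ 0.901. Adjusting to match 0.9 gives s ≈ 18.02.
So α = 0.47·18.02 ≈ 8.47, β = 0.53·18.02 ≈ 9.55.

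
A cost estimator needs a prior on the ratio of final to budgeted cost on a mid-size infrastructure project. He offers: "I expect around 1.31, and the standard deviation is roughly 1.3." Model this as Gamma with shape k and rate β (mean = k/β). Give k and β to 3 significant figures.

k ≈ 1.02, β ≈ 0.775

For Gamma(k, rate β): mean = k/β, variance = k/β², so CV = 1/√k.
CV = SD/mean = 1.3/1.31 = 0.9924, hence k = 1/CV² = 1.02.
Then β = k/mean = 1.02/1.31 = 0.775.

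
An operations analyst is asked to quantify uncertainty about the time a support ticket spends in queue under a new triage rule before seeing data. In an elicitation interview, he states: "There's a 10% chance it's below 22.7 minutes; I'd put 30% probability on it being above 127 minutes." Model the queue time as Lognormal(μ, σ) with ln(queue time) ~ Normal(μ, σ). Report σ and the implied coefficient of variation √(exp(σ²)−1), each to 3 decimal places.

If T ~ Lognormal(μ,σ) then ln T ~ Normal(μ,σ), so the p-quantile of ln T is μ + z_p·σ.
ln(22.7) = 3.122 and ln(127) = 4.844; z_{0.1} = -1.282, z_{0.7} = 0.5244.
σ = (4.844 − 3.122)/(0.5244 − (-1.282)) = 0.953.
μ = 3.122 − (-1.282)·0.953 = 4.344.
CV = √(exp(σ²)−1) = √(exp(0.9090)−1) = 1.217.

σ ≈ 0.953, CV ≈ 1.217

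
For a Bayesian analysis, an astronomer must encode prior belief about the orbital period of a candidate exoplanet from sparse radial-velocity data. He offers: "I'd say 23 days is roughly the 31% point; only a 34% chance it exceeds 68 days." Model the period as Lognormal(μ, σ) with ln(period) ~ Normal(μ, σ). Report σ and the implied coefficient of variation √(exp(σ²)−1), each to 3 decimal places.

σ ≈ 1.193, CV ≈ 1.776

If T ~ Lognormal(μ,σ) then ln T ~ Normal(μ,σ), so the p-quantile of ln T is μ + z_p·σ.
ln(23) = 3.135 and ln(68) = 4.22; z_{0.31} = -0.4959, z_{0.66} = 0.4125.
σ = (4.22 − 3.135)/(0.4125 − (-0.4959)) = 1.193.
μ = 3.135 − (-0.4959)·1.193 = 3.727.
CV = √(exp(σ²)−1) = √(exp(1.4243)−1) = 1.776.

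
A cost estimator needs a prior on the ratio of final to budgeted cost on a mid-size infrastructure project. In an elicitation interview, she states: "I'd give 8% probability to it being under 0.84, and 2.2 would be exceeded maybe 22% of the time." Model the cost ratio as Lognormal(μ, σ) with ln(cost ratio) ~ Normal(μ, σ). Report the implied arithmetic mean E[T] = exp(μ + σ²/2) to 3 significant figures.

E[T] ≈ 1.72

If T ~ Lognormal(μ,σ) then ln T ~ Normal(μ,σ), so the p-quantile of ln T is μ + z_p·σ.
ln(0.84) = -0.1744 and ln(2.2) = 0.7885; z_{0.08} = -1.405, z_{0.78} = 0.7722.
σ = (0.7885 − -0.1744)/(0.7722 − (-1.405)) = 0.442.
μ = -0.1744 − (-1.405)·0.442 = 0.447.
E[T] = exp(μ + σ²/2) = exp(0.447 + 0.0978) = 1.72.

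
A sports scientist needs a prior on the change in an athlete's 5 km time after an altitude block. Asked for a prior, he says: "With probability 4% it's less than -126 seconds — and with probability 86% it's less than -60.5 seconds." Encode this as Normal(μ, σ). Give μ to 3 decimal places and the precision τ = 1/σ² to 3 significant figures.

The p-quantile of Normal(μ,σ) is μ + z_p·σ, with z_{0.04} = -1.751 and z_{0.86} = 1.08.
Eliminate σ: μ = (z₂·x₁ − z₁·x₂)/(z₂ − z₁) = (1.08·-126 − (-1.751)·-60.5)/2.831 = -85.495.
Then σ = (x₂ − x₁)/(z₂ − z₁) = (-60.5 − -126)/2.831 = 23.137.
Precision τ = 1/σ² = 1/23.14² = 0.00187.

μ = -85.495, τ = 0.00187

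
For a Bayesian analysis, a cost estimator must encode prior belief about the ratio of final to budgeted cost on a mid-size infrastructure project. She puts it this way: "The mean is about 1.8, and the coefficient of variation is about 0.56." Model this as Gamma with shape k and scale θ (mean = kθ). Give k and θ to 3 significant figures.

For Gamma(k, scale θ): mean = kθ, variance = kθ², so CV = 1/√k.
CV = 0.56, hence k = 1/CV² = 3.19.
Then θ = mean/k = 1.8/3.19 = 0.564.

k ≈ 3.19, θ ≈ 0.564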